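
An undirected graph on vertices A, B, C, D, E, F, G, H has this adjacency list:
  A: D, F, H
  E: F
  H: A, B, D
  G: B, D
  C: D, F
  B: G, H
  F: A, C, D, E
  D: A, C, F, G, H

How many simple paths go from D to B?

5

D–A–H–B
D–C–F–A–H–B
D–F–A–H–B
D–G–B
D–H–B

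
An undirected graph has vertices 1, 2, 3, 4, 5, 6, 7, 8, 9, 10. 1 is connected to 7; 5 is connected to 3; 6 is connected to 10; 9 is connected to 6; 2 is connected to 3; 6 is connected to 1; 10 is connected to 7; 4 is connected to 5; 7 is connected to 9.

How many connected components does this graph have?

From 1: component {1, 6, 7, 9, 10}.
From 2: component {2, 3, 4, 5}.
From 8: component {8}.
That's 3 components.

3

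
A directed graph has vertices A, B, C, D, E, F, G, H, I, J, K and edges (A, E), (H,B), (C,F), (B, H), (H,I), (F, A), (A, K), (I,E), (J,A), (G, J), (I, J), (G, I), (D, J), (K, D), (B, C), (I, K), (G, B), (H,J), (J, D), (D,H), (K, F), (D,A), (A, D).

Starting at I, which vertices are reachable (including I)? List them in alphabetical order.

Start at I.
Its neighbours: E, J, K.
Then their neighbours: A, D, F.
Then next layer: H.
Then next layer: B.
Then next layer: C.
Nothing further is reachable.

A, B, C, D, E, F, H, I, J, K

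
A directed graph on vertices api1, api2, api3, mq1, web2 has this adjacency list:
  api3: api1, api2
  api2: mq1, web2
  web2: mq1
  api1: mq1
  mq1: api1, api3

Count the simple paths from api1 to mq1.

api1→mq1

1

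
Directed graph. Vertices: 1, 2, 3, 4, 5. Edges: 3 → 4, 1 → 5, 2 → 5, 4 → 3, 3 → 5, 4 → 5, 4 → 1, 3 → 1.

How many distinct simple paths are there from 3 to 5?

3→1→5
3→4→1→5
3→4→5
3→5

4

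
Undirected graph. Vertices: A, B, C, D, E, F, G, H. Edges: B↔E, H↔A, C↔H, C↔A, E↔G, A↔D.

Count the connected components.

From A: component {A, C, D, H}.
From B: component {B, E, G}.
From F: component {F}.
That's 3 components.

3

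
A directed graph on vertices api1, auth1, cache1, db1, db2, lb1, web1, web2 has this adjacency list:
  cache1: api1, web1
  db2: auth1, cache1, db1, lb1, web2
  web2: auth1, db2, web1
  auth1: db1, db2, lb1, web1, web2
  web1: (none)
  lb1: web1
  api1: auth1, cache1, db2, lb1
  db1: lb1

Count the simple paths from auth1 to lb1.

auth1→db1→lb1
auth1→db2→cache1→api1→lb1
auth1→db2→db1→lb1
auth1→db2→lb1
auth1→lb1
auth1→web2→db2→cache1→api1→lb1
auth1→web2→db2→db1→lb1
auth1→web2→db2→lb1

8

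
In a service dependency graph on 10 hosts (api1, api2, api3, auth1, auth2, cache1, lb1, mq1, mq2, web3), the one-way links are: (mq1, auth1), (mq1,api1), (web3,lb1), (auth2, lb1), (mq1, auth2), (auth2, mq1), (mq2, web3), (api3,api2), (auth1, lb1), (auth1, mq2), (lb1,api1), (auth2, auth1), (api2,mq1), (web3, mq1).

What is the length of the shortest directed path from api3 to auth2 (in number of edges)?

3

Distance 0: api3.
Distance 1: api2.
Distance 2: mq1.
Distance 3: api1, auth1, auth2 — contains auth2.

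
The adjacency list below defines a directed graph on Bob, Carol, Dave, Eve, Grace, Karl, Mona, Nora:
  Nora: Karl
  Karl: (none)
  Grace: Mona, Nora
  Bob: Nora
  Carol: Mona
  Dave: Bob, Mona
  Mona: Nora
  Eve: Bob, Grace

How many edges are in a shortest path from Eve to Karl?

Distance 0: Eve.
Distance 1: Bob, Grace.
Distance 2: Mona, Nora.
Distance 3: Karl — contains Karl.

3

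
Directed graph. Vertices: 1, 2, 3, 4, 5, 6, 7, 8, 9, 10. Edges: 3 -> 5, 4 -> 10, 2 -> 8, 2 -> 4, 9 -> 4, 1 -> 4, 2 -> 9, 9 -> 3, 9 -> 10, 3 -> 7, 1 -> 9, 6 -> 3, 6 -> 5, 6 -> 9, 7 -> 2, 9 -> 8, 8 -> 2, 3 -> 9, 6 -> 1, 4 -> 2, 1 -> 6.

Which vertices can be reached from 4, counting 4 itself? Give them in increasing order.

Start at 4.
Its neighbours: 2, 10.
Then their neighbours: 8, 9.
Then next layer: 3.
Then next layer: 5, 7.
Nothing further is reachable.

2, 3, 4, 5, 7, 8, 9, 10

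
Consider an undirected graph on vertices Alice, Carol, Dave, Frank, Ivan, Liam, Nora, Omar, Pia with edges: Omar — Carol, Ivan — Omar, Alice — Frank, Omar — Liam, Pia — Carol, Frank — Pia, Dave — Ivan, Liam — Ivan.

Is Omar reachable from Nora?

Nora has no edges, so nothing is reachable from it.

No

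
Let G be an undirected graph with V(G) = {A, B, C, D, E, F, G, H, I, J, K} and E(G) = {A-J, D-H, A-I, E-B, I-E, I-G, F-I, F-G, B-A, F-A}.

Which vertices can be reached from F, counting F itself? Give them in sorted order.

Start at F.
Its neighbours: A, G, I.
Then their neighbours: B, E, J.
Nothing further is reachable.

A, B, E, F, G, I, J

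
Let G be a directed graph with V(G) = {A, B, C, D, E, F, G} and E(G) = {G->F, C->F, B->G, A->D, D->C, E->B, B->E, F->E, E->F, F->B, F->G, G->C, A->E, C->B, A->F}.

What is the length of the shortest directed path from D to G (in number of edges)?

3

Distance 0: D.
Distance 1: C.
Distance 2: B, F.
Distance 3: E, G — contains G.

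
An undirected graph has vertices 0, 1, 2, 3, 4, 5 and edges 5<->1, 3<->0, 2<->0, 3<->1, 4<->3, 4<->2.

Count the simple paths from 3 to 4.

2

3–0–2–4
3–4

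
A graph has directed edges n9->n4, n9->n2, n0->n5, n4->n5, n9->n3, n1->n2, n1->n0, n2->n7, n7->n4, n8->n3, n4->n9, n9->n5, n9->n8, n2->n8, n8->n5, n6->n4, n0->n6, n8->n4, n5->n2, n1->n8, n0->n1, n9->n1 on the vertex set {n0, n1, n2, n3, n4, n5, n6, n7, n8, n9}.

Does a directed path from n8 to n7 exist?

Yes

Explore from n8.
Distance 1: reach n3, n4, n5.
Distance 2: reach n2, n9.
Distance 3: reach n1, n7.
Found n7.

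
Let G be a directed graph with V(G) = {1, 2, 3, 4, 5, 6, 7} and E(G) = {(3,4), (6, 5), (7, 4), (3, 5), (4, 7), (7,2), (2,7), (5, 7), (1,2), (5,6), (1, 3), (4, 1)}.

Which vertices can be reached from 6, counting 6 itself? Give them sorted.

Start at 6.
Its neighbours: 5.
Then their neighbours: 7.
Then next layer: 2, 4.
Then next layer: 1.
Then next layer: 3.
Every vertex is now reached.

1, 2, 3, 4, 5, 6, 7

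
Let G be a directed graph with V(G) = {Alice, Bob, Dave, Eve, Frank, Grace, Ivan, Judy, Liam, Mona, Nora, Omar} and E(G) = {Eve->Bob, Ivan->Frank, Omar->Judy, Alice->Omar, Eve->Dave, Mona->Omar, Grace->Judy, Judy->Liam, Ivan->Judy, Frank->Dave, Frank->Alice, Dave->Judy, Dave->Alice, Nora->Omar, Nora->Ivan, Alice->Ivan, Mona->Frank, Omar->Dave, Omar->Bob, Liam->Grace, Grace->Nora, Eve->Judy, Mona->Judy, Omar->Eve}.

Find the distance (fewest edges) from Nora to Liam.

3

Distance 0: Nora.
Distance 1: Ivan, Omar.
Distance 2: Bob, Dave, Eve, Frank, Judy.
Distance 3: Alice, Liam — contains Liam.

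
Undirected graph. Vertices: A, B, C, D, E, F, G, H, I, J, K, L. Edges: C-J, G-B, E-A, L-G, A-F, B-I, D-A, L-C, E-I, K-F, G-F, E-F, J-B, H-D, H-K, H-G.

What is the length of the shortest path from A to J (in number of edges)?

Distance 0: A.
Distance 1: D, E, F.
Distance 2: G, H, I, K.
Distance 3: B, L.
Distance 4: C, J — contains J.

4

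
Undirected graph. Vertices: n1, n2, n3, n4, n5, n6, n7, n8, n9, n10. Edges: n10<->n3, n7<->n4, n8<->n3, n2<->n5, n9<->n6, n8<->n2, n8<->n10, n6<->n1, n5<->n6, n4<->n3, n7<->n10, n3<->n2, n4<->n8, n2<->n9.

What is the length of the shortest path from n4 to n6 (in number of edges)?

Distance 0: n4.
Distance 1: n3, n7, n8.
Distance 2: n2, n10.
Distance 3: n5, n9.
Distance 4: n6 — contains n6.

4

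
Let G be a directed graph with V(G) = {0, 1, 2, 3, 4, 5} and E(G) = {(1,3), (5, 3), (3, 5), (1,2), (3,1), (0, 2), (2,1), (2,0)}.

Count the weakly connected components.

From 0: component {0, 1, 2, 3, 5}.
From 4: component {4}.
That's 2 components.

2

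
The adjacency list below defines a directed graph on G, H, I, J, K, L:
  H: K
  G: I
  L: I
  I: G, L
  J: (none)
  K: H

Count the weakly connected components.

From G: component {G, I, L}.
From H: component {H, K}.
From J: component {J}.
That's 3 components.

3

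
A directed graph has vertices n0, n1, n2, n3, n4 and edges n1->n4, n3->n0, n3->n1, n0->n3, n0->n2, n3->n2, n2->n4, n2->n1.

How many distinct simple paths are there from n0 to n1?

n0→n2→n1
n0→n3→n1
n0→n3→n2→n1

3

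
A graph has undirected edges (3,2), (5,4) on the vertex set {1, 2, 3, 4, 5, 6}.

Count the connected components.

4

From 1: component {1}.
From 2: component {2, 3}.
From 4: component {4, 5}.
From 6: component {6}.
That's 4 components.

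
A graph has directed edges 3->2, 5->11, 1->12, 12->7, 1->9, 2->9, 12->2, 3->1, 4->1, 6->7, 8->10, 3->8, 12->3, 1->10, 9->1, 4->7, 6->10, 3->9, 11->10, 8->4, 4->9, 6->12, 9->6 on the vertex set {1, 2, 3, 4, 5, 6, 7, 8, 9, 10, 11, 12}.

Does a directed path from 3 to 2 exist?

Yes

Explore from 3.
Distance 1: reach 1, 2, 8, 9.
Found 2.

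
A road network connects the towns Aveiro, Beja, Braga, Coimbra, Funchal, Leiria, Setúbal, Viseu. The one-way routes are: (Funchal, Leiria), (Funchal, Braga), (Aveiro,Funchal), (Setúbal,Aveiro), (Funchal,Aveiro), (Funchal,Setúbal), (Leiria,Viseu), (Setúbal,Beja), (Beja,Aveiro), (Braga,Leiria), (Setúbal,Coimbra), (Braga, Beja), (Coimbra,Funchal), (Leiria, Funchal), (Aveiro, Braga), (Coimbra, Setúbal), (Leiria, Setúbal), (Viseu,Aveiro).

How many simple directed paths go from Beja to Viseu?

Beja→Aveiro→Braga→Leiria→Viseu
Beja→Aveiro→Funchal→Braga→Leiria→Viseu
Beja→Aveiro→Funchal→Leiria→Viseu

3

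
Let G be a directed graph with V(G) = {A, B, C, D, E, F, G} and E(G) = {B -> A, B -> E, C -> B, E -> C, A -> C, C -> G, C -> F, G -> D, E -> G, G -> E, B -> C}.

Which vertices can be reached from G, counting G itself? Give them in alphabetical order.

A, B, C, D, E, F, G

Start at G.
Its neighbours: D, E.
Then their neighbours: C.
Then next layer: B, F.
Then next layer: A.
Every vertex is now reached.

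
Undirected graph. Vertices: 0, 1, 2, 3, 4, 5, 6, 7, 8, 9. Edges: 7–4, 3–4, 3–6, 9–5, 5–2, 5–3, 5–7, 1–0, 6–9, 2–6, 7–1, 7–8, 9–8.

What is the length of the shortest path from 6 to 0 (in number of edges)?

Distance 0: 6.
Distance 1: 2, 3, 9.
Distance 2: 4, 5, 8.
Distance 3: 7.
Distance 4: 1.
Distance 5: 0 — contains 0.

5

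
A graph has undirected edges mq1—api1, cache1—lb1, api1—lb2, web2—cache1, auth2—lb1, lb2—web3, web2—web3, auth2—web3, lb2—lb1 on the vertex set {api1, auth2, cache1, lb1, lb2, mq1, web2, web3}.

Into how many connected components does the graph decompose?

From api1: component {api1, auth2, cache1, lb1, lb2, mq1, web2, web3}.
That's 1 component.

1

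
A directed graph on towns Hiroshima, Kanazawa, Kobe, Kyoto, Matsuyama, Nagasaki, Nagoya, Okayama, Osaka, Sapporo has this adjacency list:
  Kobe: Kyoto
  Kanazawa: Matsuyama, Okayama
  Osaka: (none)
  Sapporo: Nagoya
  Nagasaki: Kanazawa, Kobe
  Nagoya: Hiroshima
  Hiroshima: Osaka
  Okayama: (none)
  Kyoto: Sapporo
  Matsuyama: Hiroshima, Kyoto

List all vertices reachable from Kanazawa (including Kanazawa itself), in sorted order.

Hiroshima, Kanazawa, Kyoto, Matsuyama, Nagoya, Okayama, Osaka, Sapporo

Start at Kanazawa.
Its neighbours: Matsuyama, Okayama.
Then their neighbours: Hiroshima, Kyoto.
Then next layer: Osaka, Sapporo.
Then next layer: Nagoya.
Nothing further is reachable.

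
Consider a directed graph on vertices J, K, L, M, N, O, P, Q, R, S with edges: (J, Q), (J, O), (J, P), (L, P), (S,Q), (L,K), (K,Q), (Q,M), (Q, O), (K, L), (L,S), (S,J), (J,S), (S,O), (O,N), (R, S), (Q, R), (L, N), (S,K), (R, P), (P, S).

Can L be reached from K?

Explore from K.
Distance 1: reach L, Q.
Found L.

Yes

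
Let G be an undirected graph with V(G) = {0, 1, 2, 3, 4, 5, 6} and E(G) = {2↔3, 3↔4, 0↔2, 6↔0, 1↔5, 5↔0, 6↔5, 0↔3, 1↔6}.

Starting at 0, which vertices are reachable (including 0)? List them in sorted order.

Start at 0.
Its neighbours: 2, 3, 5, 6.
Then their neighbours: 1, 4.
Every vertex is now reached.

0, 1, 2, 3, 4, 5, 6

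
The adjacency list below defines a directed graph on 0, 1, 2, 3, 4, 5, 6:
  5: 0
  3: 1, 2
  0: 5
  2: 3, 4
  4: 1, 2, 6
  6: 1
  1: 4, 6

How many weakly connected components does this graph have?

2

From 0: component {0, 5}.
From 1: component {1, 2, 3, 4, 6}.
That's 2 components.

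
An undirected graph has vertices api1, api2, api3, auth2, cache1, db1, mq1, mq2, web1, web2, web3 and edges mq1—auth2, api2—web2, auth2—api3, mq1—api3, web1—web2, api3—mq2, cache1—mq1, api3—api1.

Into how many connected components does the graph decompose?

From api1: component {api1, api3, auth2, cache1, mq1, mq2}.
From api2: component {api2, web1, web2}.
From db1: component {db1}.
From web3: component {web3}.
That's 4 components.

4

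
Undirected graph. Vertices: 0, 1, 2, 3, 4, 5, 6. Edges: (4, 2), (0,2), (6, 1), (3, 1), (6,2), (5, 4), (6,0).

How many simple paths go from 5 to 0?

2

5–4–2–0
5–4–2–6–0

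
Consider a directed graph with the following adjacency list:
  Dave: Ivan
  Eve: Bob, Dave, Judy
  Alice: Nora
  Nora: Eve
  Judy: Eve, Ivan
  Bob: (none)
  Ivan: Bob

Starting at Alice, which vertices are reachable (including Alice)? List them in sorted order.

Alice, Bob, Dave, Eve, Ivan, Judy, Nora

Start at Alice.
Its neighbours: Nora.
Then their neighbours: Eve.
Then next layer: Bob, Dave, Judy.
Then next layer: Ivan.
Every vertex is now reached.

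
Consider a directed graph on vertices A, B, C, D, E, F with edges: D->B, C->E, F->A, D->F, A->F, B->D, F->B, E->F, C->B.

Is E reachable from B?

Explore from B.
Distance 1: reach D.
Distance 2: reach F.
Distance 3: reach A.
The search from B is exhausted; no directed path reaches E.

No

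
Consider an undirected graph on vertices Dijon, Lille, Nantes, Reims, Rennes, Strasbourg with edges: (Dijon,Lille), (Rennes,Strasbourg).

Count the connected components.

From Dijon: component {Dijon, Lille}.
From Nantes: component {Nantes}.
From Reims: component {Reims}.
From Rennes: component {Rennes, Strasbourg}.
That's 4 components.

4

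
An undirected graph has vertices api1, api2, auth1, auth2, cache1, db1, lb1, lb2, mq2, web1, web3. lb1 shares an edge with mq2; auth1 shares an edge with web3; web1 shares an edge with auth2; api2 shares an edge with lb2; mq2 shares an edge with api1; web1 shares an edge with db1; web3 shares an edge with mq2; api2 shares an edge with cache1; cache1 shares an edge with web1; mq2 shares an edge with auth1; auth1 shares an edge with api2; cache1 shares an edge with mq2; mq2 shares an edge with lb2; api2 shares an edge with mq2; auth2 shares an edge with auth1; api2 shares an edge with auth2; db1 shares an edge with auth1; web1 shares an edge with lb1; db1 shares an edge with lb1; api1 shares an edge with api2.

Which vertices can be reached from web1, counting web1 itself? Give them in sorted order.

api1, api2, auth1, auth2, cache1, db1, lb1, lb2, mq2, web1, web3

Start at web1.
Its neighbours: auth2, cache1, db1, lb1.
Then their neighbours: api2, auth1, mq2.
Then next layer: api1, lb2, web3.
Every vertex is now reached.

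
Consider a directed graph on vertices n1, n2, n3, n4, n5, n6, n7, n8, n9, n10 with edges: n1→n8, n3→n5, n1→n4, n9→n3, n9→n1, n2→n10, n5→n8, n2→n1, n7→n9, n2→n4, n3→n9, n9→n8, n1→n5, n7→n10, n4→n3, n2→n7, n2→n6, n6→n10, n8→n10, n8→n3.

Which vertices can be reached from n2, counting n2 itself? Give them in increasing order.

n1, n2, n3, n4, n5, n6, n7, n8, n9, n10

Start at n2.
Its neighbours: n1, n4, n6, n7, n10.
Then their neighbours: n3, n5, n8, n9.
Every vertex is now reached.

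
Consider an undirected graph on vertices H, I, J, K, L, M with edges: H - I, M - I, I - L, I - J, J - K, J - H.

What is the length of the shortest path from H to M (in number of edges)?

Distance 0: H.
Distance 1: I, J.
Distance 2: K, L, M — contains M.

2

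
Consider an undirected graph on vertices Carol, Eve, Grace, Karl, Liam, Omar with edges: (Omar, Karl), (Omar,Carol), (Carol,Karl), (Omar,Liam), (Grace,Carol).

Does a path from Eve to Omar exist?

No

Eve has no edges, so nothing is reachable from it.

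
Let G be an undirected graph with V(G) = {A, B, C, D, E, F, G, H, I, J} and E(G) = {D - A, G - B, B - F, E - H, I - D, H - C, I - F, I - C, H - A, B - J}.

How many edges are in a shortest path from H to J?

5

Distance 0: H.
Distance 1: A, C, E.
Distance 2: D, I.
Distance 3: F.
Distance 4: B.
Distance 5: G, J — contains J.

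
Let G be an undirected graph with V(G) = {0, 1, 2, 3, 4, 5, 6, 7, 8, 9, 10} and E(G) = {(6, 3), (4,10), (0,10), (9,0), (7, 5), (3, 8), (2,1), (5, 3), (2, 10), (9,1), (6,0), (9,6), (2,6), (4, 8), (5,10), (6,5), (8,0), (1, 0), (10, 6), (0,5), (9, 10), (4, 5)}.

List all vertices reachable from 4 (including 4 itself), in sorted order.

Start at 4.
Its neighbours: 5, 8, 10.
Then their neighbours: 0, 2, 3, 6, 7, 9.
Then next layer: 1.
Every vertex is now reached.

0, 1, 2, 3, 4, 5, 6, 7, 8, 9, 10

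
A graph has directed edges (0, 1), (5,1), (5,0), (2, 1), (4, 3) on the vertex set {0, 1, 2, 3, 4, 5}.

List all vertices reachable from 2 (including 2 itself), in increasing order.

1, 2

Start at 2.
Its neighbours: 1.
Nothing further is reachable.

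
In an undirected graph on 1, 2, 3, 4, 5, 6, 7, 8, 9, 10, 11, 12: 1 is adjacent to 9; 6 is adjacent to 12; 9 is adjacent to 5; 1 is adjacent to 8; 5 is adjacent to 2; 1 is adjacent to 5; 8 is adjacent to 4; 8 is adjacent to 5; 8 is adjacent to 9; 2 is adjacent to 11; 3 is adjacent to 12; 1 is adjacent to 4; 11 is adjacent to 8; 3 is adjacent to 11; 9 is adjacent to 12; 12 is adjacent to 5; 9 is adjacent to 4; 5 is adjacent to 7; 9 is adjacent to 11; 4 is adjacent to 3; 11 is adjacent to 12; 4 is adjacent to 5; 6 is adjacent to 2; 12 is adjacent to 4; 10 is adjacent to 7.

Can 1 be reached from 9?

Yes

Explore from 9.
Distance 1: reach 1, 4, 5, 8, 11, 12.
Found 1.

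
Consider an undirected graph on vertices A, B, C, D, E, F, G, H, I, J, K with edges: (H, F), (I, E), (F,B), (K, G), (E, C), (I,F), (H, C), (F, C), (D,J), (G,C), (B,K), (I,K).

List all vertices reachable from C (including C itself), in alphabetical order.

B, C, E, F, G, H, I, K

Start at C.
Its neighbours: E, F, G, H.
Then their neighbours: B, I, K.
Nothing further is reachable.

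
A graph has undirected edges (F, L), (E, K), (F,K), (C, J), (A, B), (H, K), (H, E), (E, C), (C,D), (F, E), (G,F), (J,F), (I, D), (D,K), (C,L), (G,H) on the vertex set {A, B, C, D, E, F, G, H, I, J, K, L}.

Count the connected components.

From A: component {A, B}.
From C: component {C, D, E, F, G, H, I, J, K, L}.
That's 2 components.

2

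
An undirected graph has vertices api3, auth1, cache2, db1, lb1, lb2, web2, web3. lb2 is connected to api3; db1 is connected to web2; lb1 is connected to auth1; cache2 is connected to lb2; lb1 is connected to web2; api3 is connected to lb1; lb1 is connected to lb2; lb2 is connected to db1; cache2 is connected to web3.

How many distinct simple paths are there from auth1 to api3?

auth1–lb1–api3
auth1–lb1–lb2–api3
auth1–lb1–web2–db1–lb2–api3

3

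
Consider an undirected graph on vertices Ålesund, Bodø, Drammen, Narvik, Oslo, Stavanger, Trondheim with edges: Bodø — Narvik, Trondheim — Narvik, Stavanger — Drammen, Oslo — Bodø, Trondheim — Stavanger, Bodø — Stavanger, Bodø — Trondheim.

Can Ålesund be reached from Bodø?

No

Explore from Bodø.
Distance 1: reach Narvik, Oslo, Stavanger, Trondheim.
Distance 2: reach Drammen.
The search is exhausted without reaching Ålesund; it lies in a different component.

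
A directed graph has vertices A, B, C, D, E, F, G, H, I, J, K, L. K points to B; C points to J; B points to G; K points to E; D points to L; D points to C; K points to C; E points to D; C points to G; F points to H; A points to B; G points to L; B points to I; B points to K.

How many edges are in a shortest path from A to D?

4

Distance 0: A.
Distance 1: B.
Distance 2: G, I, K.
Distance 3: C, E, L.
Distance 4: D, J — contains D.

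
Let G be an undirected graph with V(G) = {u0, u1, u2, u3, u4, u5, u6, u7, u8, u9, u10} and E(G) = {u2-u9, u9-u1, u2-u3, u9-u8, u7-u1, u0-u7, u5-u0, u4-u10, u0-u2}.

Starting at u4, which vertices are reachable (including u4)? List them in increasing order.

Start at u4.
Its neighbours: u10.
Nothing further is reachable.

u4, u10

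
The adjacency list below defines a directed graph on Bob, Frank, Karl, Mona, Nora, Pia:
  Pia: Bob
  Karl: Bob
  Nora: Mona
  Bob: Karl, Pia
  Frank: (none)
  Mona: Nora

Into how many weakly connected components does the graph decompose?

From Bob: component {Bob, Karl, Pia}.
From Frank: component {Frank}.
From Mona: component {Mona, Nora}.
That's 3 components.

3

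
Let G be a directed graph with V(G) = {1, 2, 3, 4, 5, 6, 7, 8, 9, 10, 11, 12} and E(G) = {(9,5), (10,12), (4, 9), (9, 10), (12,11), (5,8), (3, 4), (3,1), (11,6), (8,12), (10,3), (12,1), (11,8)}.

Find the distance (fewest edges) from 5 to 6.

Distance 0: 5.
Distance 1: 8.
Distance 2: 12.
Distance 3: 1, 11.
Distance 4: 6 — contains 6.

4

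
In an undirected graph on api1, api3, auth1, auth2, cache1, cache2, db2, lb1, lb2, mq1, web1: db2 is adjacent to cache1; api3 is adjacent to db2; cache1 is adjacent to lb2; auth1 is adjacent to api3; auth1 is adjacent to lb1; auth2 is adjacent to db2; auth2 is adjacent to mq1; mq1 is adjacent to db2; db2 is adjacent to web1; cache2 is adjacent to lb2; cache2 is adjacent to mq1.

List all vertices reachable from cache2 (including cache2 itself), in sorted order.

Start at cache2.
Its neighbours: lb2, mq1.
Then their neighbours: auth2, cache1, db2.
Then next layer: api3, web1.
Then next layer: auth1.
Then next layer: lb1.
Nothing further is reachable.

api3, auth1, auth2, cache1, cache2, db2, lb1, lb2, mq1, web1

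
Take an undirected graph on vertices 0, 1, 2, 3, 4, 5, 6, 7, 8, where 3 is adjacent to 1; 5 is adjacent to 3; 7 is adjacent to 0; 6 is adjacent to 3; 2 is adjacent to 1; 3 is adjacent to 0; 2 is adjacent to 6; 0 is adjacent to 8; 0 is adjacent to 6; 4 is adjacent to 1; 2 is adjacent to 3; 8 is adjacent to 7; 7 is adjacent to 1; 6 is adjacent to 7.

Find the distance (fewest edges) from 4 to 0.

Distance 0: 4.
Distance 1: 1.
Distance 2: 2, 3, 7.
Distance 3: 0, 5, 6, 8 — contains 0.

3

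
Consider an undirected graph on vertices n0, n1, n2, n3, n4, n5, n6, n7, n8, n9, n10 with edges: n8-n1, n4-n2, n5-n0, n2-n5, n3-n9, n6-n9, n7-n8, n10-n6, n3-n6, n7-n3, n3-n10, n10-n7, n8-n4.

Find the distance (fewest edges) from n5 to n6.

Distance 0: n5.
Distance 1: n0, n2.
Distance 2: n4.
Distance 3: n8.
Distance 4: n1, n7.
Distance 5: n3, n10.
Distance 6: n6, n9 — contains n6.

6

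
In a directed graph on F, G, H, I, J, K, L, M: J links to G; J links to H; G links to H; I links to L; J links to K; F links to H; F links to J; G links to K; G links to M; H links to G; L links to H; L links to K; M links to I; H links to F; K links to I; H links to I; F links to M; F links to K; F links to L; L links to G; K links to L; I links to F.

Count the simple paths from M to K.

16

M→I→F→H→G→K
M→I→F→J→G→K
M→I→F→J→H→G→K
M→I→F→J→K
M→I→F→K
M→I→F→L→G→K
M→I→F→L→H→G→K
M→I→F→L→K
... and 8 more.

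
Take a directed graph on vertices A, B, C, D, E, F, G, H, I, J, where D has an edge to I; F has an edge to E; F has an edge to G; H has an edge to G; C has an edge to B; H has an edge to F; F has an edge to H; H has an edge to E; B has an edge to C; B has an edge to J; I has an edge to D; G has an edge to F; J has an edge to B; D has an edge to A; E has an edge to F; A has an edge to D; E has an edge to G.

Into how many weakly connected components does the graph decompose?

From A: component {A, D, I}.
From B: component {B, C, J}.
From E: component {E, F, G, H}.
That's 3 components.

3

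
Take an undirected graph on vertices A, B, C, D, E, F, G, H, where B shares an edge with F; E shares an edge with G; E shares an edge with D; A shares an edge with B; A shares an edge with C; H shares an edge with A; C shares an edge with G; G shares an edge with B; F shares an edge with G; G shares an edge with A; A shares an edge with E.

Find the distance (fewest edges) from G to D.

2

Distance 0: G.
Distance 1: A, B, C, E, F.
Distance 2: D, H — contains D.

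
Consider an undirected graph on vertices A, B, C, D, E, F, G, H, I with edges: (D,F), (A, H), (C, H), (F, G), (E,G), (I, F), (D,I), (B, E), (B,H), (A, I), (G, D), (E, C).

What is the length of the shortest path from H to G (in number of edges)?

Distance 0: H.
Distance 1: A, B, C.
Distance 2: E, I.
Distance 3: D, F, G — contains G.

3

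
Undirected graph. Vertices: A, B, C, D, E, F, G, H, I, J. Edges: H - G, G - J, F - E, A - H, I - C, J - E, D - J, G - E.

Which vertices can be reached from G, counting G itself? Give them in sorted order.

Start at G.
Its neighbours: E, H, J.
Then their neighbours: A, D, F.
Nothing further is reachable.

A, D, E, F, G, H, J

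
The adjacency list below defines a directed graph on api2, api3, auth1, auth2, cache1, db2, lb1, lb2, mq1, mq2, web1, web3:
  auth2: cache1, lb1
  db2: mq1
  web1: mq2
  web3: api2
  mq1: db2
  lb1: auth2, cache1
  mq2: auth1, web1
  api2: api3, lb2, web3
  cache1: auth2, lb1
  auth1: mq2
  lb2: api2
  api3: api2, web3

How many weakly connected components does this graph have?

From api2: component {api2, api3, lb2, web3}.
From auth1: component {auth1, mq2, web1}.
From auth2: component {auth2, cache1, lb1}.
From db2: component {db2, mq1}.
That's 4 components.

4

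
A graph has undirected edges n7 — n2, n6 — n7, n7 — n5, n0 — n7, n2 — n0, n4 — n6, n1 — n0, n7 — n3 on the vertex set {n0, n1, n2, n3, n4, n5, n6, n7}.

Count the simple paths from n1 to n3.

n1–n0–n2–n7–n3
n1–n0–n7–n3

2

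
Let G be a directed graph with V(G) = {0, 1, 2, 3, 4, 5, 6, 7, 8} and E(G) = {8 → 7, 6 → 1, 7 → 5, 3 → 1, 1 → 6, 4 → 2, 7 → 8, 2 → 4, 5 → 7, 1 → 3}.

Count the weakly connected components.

4

From 0: component {0}.
From 1: component {1, 3, 6}.
From 2: component {2, 4}.
From 5: component {5, 7, 8}.
That's 4 components.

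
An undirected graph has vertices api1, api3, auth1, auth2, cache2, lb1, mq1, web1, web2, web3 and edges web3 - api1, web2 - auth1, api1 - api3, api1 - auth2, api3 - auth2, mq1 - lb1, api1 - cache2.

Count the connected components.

4

From api1: component {api1, api3, auth2, cache2, web3}.
From auth1: component {auth1, web2}.
From lb1: component {lb1, mq1}.
From web1: component {web1}.
That's 4 components.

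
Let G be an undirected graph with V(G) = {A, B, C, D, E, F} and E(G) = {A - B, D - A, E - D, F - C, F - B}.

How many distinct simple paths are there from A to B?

A–B

1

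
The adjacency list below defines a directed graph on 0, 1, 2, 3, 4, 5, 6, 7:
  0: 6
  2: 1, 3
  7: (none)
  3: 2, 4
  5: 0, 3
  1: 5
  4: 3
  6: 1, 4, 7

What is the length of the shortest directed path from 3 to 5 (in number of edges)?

Distance 0: 3.
Distance 1: 2, 4.
Distance 2: 1.
Distance 3: 5 — contains 5.

3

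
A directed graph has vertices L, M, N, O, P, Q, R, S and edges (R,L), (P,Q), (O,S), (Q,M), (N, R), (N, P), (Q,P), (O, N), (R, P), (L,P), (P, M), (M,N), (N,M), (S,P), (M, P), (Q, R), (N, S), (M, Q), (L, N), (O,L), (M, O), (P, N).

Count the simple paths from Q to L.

Q→M→N→R→L
Q→M→O→L
Q→M→O→N→R→L
Q→M→O→S→P→N→R→L
Q→M→P→N→R→L
Q→P→M→N→R→L
Q→P→M→O→L
Q→P→M→O→N→R→L
Q→P→N→M→O→L
Q→P→N→R→L
Q→R→L
Q→R→P→M→O→L
Q→R→P→N→M→O→L

13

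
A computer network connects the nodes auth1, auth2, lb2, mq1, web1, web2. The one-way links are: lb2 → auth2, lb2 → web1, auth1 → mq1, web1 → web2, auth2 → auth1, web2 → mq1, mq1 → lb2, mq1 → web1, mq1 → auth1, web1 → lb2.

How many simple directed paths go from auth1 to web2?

auth1→mq1→lb2→web1→web2
auth1→mq1→web1→web2

2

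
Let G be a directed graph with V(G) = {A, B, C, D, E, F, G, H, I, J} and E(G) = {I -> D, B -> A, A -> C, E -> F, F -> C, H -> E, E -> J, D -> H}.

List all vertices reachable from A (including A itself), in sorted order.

Start at A.
Its neighbours: C.
Nothing further is reachable.

A, C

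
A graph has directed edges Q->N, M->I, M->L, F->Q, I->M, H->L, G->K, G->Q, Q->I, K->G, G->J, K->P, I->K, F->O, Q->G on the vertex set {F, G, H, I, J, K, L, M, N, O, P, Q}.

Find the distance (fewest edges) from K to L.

5

Distance 0: K.
Distance 1: G, P.
Distance 2: J, Q.
Distance 3: I, N.
Distance 4: M.
Distance 5: L — contains L.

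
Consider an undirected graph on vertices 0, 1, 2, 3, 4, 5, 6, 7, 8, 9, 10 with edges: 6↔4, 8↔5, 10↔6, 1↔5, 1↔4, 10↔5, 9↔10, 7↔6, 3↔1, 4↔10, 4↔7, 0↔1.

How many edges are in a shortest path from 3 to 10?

3

Distance 0: 3.
Distance 1: 1.
Distance 2: 0, 4, 5.
Distance 3: 6, 7, 8, 10 — contains 10.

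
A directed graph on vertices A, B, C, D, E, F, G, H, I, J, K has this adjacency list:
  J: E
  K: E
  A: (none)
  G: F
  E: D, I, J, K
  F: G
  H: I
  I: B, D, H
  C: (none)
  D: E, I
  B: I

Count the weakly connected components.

From A: component {A}.
From B: component {B, D, E, H, I, J, K}.
From C: component {C}.
From F: component {F, G}.
That's 4 components.

4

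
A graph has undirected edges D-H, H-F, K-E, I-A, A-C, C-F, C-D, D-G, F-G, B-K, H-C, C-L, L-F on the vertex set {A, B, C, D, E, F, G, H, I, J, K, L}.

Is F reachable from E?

Explore from E.
Distance 1: reach K.
Distance 2: reach B.
The search is exhausted without reaching F; it lies in a different component.

No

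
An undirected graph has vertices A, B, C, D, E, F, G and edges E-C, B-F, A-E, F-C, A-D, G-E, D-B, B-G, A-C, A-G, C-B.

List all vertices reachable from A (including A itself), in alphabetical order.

A, B, C, D, E, F, G

Start at A.
Its neighbours: C, D, E, G.
Then their neighbours: B, F.
Every vertex is now reached.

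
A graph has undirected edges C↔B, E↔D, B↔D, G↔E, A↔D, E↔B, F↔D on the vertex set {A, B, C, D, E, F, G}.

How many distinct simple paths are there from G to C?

G–E–B–C
G–E–D–B–C

2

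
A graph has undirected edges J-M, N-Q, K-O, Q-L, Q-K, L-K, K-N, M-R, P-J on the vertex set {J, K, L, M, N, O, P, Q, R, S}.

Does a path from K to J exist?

No

Explore from K.
Distance 1: reach L, N, O, Q.
The search is exhausted without reaching J; it lies in a different component.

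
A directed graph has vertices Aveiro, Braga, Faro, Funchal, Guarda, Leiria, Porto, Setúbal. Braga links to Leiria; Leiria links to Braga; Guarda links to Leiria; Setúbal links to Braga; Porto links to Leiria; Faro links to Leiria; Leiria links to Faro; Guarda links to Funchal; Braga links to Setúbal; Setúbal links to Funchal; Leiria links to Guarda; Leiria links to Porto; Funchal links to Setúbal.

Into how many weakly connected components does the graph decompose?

2

From Aveiro: component {Aveiro}.
From Braga: component {Braga, Faro, Funchal, Guarda, Leiria, Porto, Setúbal}.
That's 2 components.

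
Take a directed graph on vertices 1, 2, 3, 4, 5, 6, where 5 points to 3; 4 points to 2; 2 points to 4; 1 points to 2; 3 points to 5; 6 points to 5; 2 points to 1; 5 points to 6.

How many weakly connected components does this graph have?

From 1: component {1, 2, 4}.
From 3: component {3, 5, 6}.
That's 2 components.

2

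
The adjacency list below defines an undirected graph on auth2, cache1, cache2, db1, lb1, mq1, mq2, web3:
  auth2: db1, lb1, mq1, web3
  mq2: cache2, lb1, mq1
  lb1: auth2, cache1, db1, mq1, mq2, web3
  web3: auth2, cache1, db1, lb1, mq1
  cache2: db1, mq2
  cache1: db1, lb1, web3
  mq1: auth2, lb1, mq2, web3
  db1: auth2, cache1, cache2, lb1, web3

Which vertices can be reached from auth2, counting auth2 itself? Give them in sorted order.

auth2, cache1, cache2, db1, lb1, mq1, mq2, web3

Start at auth2.
Its neighbours: db1, lb1, mq1, web3.
Then their neighbours: cache1, cache2, mq2.
Every vertex is now reached.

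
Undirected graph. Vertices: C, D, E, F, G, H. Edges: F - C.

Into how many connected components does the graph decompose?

5

From C: component {C, F}.
From D: component {D}.
From E: component {E}.
From G: component {G}.
From H: component {H}.
That's 5 components.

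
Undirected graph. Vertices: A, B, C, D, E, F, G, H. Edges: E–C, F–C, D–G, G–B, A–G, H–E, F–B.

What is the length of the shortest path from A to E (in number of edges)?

Distance 0: A.
Distance 1: G.
Distance 2: B, D.
Distance 3: F.
Distance 4: C.
Distance 5: E — contains E.

5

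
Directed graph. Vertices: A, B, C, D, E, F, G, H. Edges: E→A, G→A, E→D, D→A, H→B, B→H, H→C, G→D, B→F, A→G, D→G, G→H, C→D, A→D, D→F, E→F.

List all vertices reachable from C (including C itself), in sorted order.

A, B, C, D, F, G, H

Start at C.
Its neighbours: D.
Then their neighbours: A, F, G.
Then next layer: H.
Then next layer: B.
Nothing further is reachable.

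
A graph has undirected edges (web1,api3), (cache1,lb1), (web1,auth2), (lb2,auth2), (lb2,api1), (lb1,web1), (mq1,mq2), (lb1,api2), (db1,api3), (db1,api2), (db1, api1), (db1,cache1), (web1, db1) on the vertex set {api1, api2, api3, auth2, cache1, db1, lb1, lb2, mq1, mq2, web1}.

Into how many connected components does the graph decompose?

2

From api1: component {api1, api2, api3, auth2, cache1, db1, lb1, lb2, web1}.
From mq1: component {mq1, mq2}.
That's 2 components.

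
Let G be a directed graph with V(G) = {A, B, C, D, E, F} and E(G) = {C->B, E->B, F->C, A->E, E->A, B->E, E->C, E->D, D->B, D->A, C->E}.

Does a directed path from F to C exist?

Yes

Explore from F.
Distance 1: reach C.
Found C.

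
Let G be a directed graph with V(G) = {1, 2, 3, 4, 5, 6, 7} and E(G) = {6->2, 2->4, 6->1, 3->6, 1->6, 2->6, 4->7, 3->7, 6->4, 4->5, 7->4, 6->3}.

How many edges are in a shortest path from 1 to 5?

Distance 0: 1.
Distance 1: 6.
Distance 2: 2, 3, 4.
Distance 3: 5, 7 — contains 5.

3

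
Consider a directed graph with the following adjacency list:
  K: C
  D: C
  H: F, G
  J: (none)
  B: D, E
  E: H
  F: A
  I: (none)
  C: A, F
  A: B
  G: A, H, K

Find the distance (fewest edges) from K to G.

6

Distance 0: K.
Distance 1: C.
Distance 2: A, F.
Distance 3: B.
Distance 4: D, E.
Distance 5: H.
Distance 6: G — contains G.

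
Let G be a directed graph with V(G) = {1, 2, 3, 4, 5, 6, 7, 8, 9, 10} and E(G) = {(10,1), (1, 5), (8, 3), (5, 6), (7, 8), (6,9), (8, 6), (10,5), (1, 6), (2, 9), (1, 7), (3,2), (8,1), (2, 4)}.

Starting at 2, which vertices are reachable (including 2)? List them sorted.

Start at 2.
Its neighbours: 4, 9.
Nothing further is reachable.

2, 4, 9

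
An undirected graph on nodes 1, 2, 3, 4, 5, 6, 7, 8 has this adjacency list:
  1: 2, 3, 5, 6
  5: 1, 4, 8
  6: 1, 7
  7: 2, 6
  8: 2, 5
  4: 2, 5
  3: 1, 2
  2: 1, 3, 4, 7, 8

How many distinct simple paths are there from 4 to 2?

4–2
4–5–1–2
4–5–1–3–2
4–5–1–6–7–2
4–5–8–2

5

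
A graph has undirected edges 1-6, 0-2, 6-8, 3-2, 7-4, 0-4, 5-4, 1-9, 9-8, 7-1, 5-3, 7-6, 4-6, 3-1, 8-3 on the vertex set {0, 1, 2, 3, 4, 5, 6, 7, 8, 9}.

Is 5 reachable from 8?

Yes

Explore from 8.
Distance 1: reach 3, 6, 9.
Distance 2: reach 1, 2, 4, 5, 7.
Found 5.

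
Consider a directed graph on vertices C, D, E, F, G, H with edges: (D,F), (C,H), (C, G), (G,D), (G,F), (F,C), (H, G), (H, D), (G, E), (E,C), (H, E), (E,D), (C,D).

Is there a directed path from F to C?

Yes

Explore from F.
Distance 1: reach C.
Found C.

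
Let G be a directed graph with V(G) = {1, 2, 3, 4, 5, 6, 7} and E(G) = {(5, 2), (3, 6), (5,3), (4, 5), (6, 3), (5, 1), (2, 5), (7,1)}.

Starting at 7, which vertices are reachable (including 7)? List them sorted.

1, 7

Start at 7.
Its neighbours: 1.
Nothing further is reachable.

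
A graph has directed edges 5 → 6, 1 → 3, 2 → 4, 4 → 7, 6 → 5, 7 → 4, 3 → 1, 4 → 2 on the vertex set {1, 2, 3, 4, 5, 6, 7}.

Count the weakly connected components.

From 1: component {1, 3}.
From 2: component {2, 4, 7}.
From 5: component {5, 6}.
That's 3 components.

3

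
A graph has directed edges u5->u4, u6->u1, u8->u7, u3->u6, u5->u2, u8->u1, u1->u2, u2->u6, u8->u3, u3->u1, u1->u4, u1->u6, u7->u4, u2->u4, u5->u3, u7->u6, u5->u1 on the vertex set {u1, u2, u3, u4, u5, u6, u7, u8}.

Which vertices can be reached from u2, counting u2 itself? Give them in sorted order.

Start at u2.
Its neighbours: u4, u6.
Then their neighbours: u1.
Nothing further is reachable.

u1, u2, u4, u6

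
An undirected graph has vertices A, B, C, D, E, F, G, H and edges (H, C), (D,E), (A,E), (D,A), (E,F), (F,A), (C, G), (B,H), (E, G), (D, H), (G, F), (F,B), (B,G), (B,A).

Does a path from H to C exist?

Yes

Explore from H.
Distance 1: reach B, C, D.
Found C.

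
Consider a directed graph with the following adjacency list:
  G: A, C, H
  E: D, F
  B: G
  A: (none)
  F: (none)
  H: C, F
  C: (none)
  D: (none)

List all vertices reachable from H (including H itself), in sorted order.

Start at H.
Its neighbours: C, F.
Nothing further is reachable.

C, F, H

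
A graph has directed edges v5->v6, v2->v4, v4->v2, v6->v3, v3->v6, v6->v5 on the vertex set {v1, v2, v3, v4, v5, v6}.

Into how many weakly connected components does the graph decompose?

From v1: component {v1}.
From v2: component {v2, v4}.
From v3: component {v3, v5, v6}.
That's 3 components.

3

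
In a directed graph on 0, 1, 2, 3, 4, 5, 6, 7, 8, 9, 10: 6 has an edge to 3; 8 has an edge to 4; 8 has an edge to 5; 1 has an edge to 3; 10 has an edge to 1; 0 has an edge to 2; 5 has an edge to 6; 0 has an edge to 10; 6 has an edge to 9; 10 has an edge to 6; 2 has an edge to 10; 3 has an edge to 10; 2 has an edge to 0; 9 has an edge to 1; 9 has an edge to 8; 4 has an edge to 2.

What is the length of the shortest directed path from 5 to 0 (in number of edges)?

6

Distance 0: 5.
Distance 1: 6.
Distance 2: 3, 9.
Distance 3: 1, 8, 10.
Distance 4: 4.
Distance 5: 2.
Distance 6: 0 — contains 0.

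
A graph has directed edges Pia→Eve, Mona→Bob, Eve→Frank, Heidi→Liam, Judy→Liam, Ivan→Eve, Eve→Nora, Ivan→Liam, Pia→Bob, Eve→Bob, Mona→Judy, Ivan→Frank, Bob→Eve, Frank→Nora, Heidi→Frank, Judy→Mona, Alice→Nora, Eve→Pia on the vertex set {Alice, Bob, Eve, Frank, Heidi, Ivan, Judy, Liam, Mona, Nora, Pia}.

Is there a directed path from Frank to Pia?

Explore from Frank.
Distance 1: reach Nora.
The search from Frank is exhausted; no directed path reaches Pia.

No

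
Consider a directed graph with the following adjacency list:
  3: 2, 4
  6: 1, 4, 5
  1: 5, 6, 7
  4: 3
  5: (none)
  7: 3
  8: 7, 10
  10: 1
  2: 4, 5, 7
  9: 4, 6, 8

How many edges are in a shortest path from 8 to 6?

3

Distance 0: 8.
Distance 1: 7, 10.
Distance 2: 1, 3.
Distance 3: 2, 4, 5, 6 — contains 6.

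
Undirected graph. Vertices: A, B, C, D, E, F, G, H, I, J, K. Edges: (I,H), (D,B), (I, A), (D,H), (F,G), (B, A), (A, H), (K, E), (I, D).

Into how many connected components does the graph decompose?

5

From A: component {A, B, D, H, I}.
From C: component {C}.
From E: component {E, K}.
From F: component {F, G}.
From J: component {J}.
That's 5 components.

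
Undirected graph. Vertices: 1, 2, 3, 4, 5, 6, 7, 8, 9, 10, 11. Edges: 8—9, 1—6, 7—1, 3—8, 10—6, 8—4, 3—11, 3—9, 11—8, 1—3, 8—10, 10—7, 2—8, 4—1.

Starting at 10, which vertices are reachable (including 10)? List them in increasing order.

1, 2, 3, 4, 6, 7, 8, 9, 10, 11

Start at 10.
Its neighbours: 6, 7, 8.
Then their neighbours: 1, 2, 3, 4, 9, 11.
Nothing further is reachable.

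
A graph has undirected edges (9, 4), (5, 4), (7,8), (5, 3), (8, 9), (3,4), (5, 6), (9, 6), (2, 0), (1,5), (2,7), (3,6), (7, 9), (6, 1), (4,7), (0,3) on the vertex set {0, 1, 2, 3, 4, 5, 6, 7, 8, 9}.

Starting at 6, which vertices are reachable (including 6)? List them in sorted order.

Start at 6.
Its neighbours: 1, 3, 5, 9.
Then their neighbours: 0, 4, 7, 8.
Then next layer: 2.
Every vertex is now reached.

0, 1, 2, 3, 4, 5, 6, 7, 8, 9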